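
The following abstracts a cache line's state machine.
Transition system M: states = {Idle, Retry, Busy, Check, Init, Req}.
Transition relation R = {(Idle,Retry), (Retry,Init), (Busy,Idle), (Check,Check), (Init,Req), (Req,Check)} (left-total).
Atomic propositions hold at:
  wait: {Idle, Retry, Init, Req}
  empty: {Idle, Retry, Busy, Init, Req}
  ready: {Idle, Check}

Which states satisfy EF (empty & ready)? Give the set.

{Idle, Busy}

Sat(empty & ready) = {Idle}
EF (empty & ready): least fixpoint, start Z0 = {Idle}, add states with some successor in Z. Z1 = {Idle, Busy}; fixed.
Sat(EF (empty & ready)) = {Idle, Busy}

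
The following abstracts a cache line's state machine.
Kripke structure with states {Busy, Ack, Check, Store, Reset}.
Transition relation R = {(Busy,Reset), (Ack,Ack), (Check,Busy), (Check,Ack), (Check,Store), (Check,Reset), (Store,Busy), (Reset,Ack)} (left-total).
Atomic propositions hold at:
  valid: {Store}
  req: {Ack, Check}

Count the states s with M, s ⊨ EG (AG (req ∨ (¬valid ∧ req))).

1

Sat(¬valid) = {Busy, Ack, Check, Reset}
Sat(¬valid ∧ req) = {Ack, Check}
Sat(req ∨ (¬valid ∧ req)) = {Ack, Check}
AG (req ∨ (¬valid ∧ req)): greatest fixpoint, start Z0 = {Ack, Check}, keep only states in Sat with every successor in Z. Z1 = {Ack}; fixed.
Sat(AG (req ∨ (¬valid ∧ req))) = {Ack}
EG (AG (req ∨ (¬valid ∧ req))): greatest fixpoint, start Z0 = {Ack}, keep only states in Sat with some successor in Z. Already a fixed point.
Sat(EG (AG (req ∨ (¬valid ∧ req)))) = {Ack}
|Sat(EG (AG (req ∨ (¬valid ∧ req))))| = |{Ack}| = 1.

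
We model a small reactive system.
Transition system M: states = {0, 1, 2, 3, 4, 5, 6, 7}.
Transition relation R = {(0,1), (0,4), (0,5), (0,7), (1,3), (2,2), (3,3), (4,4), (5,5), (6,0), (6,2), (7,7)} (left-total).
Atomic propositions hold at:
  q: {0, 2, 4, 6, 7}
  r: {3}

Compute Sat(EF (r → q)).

{0, 1, 2, 4, 5, 6, 7}

Sat(r → q) = {0, 1, 2, 4, 5, 6, 7}
EF (r → q): least fixpoint, start Z0 = {0, 1, 2, 4, 5, 6, 7}, add states with some successor in Z. Already a fixed point.
Sat(EF (r → q)) = {0, 1, 2, 4, 5, 6, 7}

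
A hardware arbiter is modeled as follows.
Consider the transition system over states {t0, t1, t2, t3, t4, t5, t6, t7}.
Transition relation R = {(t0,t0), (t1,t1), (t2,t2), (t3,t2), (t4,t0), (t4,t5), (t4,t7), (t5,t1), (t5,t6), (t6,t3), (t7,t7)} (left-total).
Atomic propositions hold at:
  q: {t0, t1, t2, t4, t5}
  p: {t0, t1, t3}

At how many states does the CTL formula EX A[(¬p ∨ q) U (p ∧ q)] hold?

4

Sat(¬p) = {t2, t4, t5, t6, t7}
Sat(¬p ∨ q) = {t0, t1, t2, t4, t5, t6, t7}
Sat(p ∧ q) = {t0, t1}
A[(¬p ∨ q) U (p ∧ q)]: least fixpoint, start Z0 = Sat((p ∧ q)) = {t0, t1}, add states in Sat(¬p ∨ q) with every successor in Z. Already a fixed point.
Sat(A[(¬p ∨ q) U (p ∧ q)]) = {t0, t1}
Sat(EX A[(¬p ∨ q) U (p ∧ q)]) = {s : some successor in {t0, t1}} = {t0, t1, t4, t5}
|Sat(EX A[(¬p ∨ q) U (p ∧ q)])| = |{t0, t1, t4, t5}| = 4.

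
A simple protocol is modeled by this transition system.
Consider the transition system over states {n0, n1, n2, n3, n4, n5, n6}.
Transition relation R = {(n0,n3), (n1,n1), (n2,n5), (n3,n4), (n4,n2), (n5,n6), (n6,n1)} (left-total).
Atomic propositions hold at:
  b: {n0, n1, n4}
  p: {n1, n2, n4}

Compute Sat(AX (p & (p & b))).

Sat(p & b) = {n1, n4}
Sat(p & (p & b)) = {n1, n4}
Sat(AX (p & (p & b))) = {s : every successor in {n1, n4}} = {n1, n3, n6}

{n1, n3, n6}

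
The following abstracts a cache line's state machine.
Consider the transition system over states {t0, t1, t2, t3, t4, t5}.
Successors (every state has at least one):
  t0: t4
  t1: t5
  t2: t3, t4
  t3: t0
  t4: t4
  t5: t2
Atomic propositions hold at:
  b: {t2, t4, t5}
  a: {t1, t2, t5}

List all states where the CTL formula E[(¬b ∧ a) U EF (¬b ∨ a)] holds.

Sat(¬b) = {t0, t1, t3}
Sat(¬b ∧ a) = {t1}
Sat(¬b ∨ a) = {t0, t1, t2, t3, t5}
EF (¬b ∨ a): least fixpoint, start Z0 = {t0, t1, t2, t3, t5}, add states with some successor in Z. Already a fixed point.
Sat(EF (¬b ∨ a)) = {t0, t1, t2, t3, t5}
E[(¬b ∧ a) U EF (¬b ∨ a)]: least fixpoint, start Z0 = Sat(EF (¬b ∨ a)) = {t0, t1, t2, t3, t5}, add states in Sat(¬b ∧ a) with some successor in Z. Already a fixed point.
Sat(E[(¬b ∧ a) U EF (¬b ∨ a)]) = {t0, t1, t2, t3, t5}

{t0, t1, t2, t3, t5}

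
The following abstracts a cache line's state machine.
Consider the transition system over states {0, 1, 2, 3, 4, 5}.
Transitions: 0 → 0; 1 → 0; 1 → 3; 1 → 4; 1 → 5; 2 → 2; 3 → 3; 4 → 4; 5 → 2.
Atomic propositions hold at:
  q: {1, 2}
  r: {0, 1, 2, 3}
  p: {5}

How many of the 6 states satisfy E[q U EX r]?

Sat(EX r) = {s : some successor in {0, 1, 2, 3}} = {0, 1, 2, 3, 5}
E[q U EX r]: least fixpoint, start Z0 = Sat(EX r) = {0, 1, 2, 3, 5}, add states in Sat(q) with some successor in Z. Already a fixed point.
Sat(E[q U EX r]) = {0, 1, 2, 3, 5}
|Sat(E[q U EX r])| = |{0, 1, 2, 3, 5}| = 5.

5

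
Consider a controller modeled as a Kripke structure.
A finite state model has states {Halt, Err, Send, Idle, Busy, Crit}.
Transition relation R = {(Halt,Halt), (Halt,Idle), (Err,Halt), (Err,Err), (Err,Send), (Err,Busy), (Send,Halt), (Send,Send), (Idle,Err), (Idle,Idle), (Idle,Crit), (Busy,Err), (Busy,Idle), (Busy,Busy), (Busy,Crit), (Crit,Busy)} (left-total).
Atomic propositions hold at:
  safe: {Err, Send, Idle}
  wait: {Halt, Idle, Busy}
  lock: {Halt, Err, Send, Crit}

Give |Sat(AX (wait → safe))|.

Sat(wait → safe) = {Err, Send, Idle, Crit}
Sat(AX (wait → safe)) = {s : every successor in {Err, Send, Idle, Crit}} = {Idle}
|Sat(AX (wait → safe))| = |{Idle}| = 1.

1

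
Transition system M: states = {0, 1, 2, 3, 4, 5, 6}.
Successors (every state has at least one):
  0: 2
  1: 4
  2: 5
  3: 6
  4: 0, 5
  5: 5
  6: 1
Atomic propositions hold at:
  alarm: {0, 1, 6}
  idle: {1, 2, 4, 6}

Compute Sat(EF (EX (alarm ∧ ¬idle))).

{1, 3, 4, 6}

Sat(¬idle) = {0, 3, 5}
Sat(alarm ∧ ¬idle) = {0}
Sat(EX (alarm ∧ ¬idle)) = {s : some successor in {0}} = {4}
EF (EX (alarm ∧ ¬idle)): least fixpoint, start Z0 = {4}, add states with some successor in Z. Z1 = {1, 4}; Z2 = {1, 4, 6}; Z3 = {1, 3, 4, 6}; fixed.
Sat(EF (EX (alarm ∧ ¬idle))) = {1, 3, 4, 6}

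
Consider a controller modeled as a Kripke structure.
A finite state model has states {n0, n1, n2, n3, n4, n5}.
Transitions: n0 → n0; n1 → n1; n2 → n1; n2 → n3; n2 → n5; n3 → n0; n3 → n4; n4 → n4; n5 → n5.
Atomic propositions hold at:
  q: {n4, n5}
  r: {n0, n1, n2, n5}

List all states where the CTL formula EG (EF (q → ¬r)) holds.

{n0, n1, n2, n3, n4}

Sat(¬r) = {n3, n4}
Sat(q → ¬r) = {n0, n1, n2, n3, n4}
EF (q → ¬r): least fixpoint, start Z0 = {n0, n1, n2, n3, n4}, add states with some successor in Z. Already a fixed point.
Sat(EF (q → ¬r)) = {n0, n1, n2, n3, n4}
EG (EF (q → ¬r)): greatest fixpoint, start Z0 = {n0, n1, n2, n3, n4}, keep only states in Sat with some successor in Z. Already a fixed point.
Sat(EG (EF (q → ¬r))) = {n0, n1, n2, n3, n4}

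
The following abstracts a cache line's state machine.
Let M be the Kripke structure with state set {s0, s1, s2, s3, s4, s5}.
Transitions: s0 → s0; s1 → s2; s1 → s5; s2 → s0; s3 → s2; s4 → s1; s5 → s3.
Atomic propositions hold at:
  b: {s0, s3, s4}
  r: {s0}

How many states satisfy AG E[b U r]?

E[b U r]: least fixpoint, start Z0 = Sat(r) = {s0}, add states in Sat(b) with some successor in Z. Already a fixed point.
Sat(E[b U r]) = {s0}
AG E[b U r]: greatest fixpoint, start Z0 = {s0}, keep only states in Sat with every successor in Z. Already a fixed point.
Sat(AG E[b U r]) = {s0}
|Sat(AG E[b U r])| = |{s0}| = 1.

1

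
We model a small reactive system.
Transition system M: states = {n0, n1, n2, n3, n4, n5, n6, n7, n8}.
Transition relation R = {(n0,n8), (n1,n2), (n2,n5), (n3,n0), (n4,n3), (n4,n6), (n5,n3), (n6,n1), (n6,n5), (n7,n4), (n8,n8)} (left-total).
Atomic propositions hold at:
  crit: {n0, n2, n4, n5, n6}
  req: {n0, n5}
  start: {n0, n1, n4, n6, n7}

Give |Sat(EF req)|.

EF req: least fixpoint, start Z0 = {n0, n5}, add states with some successor in Z. Z1 = {n0, n2, n3, n5, n6}; Z2 = {n0, n1, n2, n3, n4, n5, n6}; Z3 = {n0, n1, n2, n3, n4, n5, n6, n7}; fixed.
Sat(EF req) = {n0, n1, n2, n3, n4, n5, n6, n7}
|Sat(EF req)| = |{n0, n1, n2, n3, n4, n5, n6, n7}| = 8.

8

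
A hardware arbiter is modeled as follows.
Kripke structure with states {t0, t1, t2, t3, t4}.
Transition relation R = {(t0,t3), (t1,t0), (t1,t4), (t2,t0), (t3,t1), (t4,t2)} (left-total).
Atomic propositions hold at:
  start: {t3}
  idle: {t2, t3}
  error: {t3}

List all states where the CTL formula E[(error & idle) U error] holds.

Sat(error & idle) = {t3}
E[(error & idle) U error]: least fixpoint, start Z0 = Sat(error) = {t3}, add states in Sat(error & idle) with some successor in Z. Already a fixed point.
Sat(E[(error & idle) U error]) = {t3}

{t3}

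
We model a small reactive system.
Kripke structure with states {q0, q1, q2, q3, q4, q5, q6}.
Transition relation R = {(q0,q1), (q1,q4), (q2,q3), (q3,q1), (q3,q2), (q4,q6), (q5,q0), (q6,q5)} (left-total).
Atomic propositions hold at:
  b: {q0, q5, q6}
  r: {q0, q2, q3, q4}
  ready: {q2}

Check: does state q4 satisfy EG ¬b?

Sat(¬b) = {q1, q2, q3, q4}
EG ¬b: greatest fixpoint, start Z0 = {q1, q2, q3, q4}, keep only states in Sat with some successor in Z. Z1 = {q1, q2, q3}; Z2 = {q2, q3}; fixed.
Sat(EG ¬b) = {q2, q3}
q4 ∉ Sat(EG ¬b) = {q2, q3}, so the formula does not hold at q4.

No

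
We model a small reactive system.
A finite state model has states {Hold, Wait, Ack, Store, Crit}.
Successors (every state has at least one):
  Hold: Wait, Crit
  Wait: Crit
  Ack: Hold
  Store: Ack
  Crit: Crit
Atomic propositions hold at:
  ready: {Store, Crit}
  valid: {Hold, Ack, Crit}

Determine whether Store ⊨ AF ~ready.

Sat(~ready) = {Hold, Wait, Ack}
AF ~ready: least fixpoint, start Z0 = {Hold, Wait, Ack}, add states with every successor in Z. Z1 = {Hold, Wait, Ack, Store}; fixed.
Sat(AF ~ready) = {Hold, Wait, Ack, Store}
Store ∈ Sat(AF ~ready) = {Hold, Wait, Ack, Store}, so the formula holds at Store.

Yes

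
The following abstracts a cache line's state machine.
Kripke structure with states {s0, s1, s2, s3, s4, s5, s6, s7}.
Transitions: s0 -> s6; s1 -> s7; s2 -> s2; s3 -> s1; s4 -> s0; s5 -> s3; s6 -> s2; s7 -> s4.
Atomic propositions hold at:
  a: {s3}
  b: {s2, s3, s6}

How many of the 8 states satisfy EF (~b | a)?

Sat(~b) = {s0, s1, s4, s5, s7}
Sat(~b | a) = {s0, s1, s3, s4, s5, s7}
EF (~b | a): least fixpoint, start Z0 = {s0, s1, s3, s4, s5, s7}, add states with some successor in Z. Already a fixed point.
Sat(EF (~b | a)) = {s0, s1, s3, s4, s5, s7}
|Sat(EF (~b | a))| = |{s0, s1, s3, s4, s5, s7}| = 6.

6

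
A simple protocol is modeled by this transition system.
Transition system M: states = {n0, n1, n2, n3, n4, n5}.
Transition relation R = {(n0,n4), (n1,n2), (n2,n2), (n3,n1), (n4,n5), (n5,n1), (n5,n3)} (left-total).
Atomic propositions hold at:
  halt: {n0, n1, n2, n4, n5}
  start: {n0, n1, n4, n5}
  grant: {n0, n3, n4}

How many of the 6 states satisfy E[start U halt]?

5

E[start U halt]: least fixpoint, start Z0 = Sat(halt) = {n0, n1, n2, n4, n5}, add states in Sat(start) with some successor in Z. Already a fixed point.
Sat(E[start U halt]) = {n0, n1, n2, n4, n5}
|Sat(E[start U halt])| = |{n0, n1, n2, n4, n5}| = 5.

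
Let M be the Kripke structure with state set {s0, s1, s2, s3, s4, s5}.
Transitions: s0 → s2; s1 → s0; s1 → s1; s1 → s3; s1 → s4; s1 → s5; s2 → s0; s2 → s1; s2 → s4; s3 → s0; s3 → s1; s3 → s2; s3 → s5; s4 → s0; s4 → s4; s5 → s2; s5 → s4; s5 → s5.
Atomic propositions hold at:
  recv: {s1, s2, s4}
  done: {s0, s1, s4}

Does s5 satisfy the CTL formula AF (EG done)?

No

EG done: greatest fixpoint, start Z0 = {s0, s1, s4}, keep only states in Sat with some successor in Z. Z1 = {s1, s4}; fixed.
Sat(EG done) = {s1, s4}
AF (EG done): least fixpoint, start Z0 = {s1, s4}, add states with every successor in Z. Already a fixed point.
Sat(AF (EG done)) = {s1, s4}
s5 ∉ Sat(AF (EG done)) = {s1, s4}, so the formula does not hold at s5.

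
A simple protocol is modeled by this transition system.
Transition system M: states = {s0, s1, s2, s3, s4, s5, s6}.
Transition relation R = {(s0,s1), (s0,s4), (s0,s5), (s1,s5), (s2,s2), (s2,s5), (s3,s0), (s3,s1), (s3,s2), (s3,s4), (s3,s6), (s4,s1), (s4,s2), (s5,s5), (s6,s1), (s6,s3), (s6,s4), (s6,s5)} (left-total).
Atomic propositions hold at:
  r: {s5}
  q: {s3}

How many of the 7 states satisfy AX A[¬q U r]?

Sat(¬q) = {s0, s1, s2, s4, s5, s6}
A[¬q U r]: least fixpoint, start Z0 = Sat(r) = {s5}, add states in Sat(¬q) with every successor in Z. Z1 = {s1, s5}; fixed.
Sat(A[¬q U r]) = {s1, s5}
Sat(AX A[¬q U r]) = {s : every successor in {s1, s5}} = {s1, s5}
|Sat(AX A[¬q U r])| = |{s1, s5}| = 2.

2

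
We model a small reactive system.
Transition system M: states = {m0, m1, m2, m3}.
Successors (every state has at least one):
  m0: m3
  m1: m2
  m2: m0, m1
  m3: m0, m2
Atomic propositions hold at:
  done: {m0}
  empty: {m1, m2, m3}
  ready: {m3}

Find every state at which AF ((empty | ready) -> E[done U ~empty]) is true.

Sat(empty | ready) = {m1, m2, m3}
Sat(~empty) = {m0}
E[done U ~empty]: least fixpoint, start Z0 = Sat(~empty) = {m0}, add states in Sat(done) with some successor in Z. Already a fixed point.
Sat(E[done U ~empty]) = {m0}
Sat((empty | ready) -> E[done U ~empty]) = {m0}
AF ((empty | ready) -> E[done U ~empty]): least fixpoint, start Z0 = {m0}, add states with every successor in Z. Already a fixed point.
Sat(AF ((empty | ready) -> E[done U ~empty])) = {m0}

{m0}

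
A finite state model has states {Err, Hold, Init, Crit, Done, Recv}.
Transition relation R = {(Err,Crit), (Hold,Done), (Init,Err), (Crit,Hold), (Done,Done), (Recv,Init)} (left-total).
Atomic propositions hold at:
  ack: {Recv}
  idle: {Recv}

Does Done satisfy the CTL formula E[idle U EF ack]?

EF ack: least fixpoint, start Z0 = {Recv}, add states with some successor in Z. Already a fixed point.
Sat(EF ack) = {Recv}
E[idle U EF ack]: least fixpoint, start Z0 = Sat(EF ack) = {Recv}, add states in Sat(idle) with some successor in Z. Already a fixed point.
Sat(E[idle U EF ack]) = {Recv}
Done ∉ Sat(E[idle U EF ack]) = {Recv}, so the formula does not hold at Done.

No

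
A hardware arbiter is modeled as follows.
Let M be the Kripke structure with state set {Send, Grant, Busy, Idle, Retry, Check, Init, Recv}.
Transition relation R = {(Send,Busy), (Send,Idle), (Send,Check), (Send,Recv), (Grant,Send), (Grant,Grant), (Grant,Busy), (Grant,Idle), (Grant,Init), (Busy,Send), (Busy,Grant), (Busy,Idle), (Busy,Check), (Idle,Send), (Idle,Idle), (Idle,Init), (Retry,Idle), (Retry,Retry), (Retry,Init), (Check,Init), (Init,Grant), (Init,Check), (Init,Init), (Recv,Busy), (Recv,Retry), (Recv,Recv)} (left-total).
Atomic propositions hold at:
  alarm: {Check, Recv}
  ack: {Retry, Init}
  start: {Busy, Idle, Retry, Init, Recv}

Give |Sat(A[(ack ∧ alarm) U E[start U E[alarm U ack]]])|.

6

Sat(ack ∧ alarm) = ∅
E[alarm U ack]: least fixpoint, start Z0 = Sat(ack) = {Retry, Init}, add states in Sat(alarm) with some successor in Z. Z1 = {Retry, Check, Init, Recv}; fixed.
Sat(E[alarm U ack]) = {Retry, Check, Init, Recv}
E[start U E[alarm U ack]]: least fixpoint, start Z0 = Sat(E[alarm U ack]) = {Retry, Check, Init, Recv}, add states in Sat(start) with some successor in Z. Z1 = {Busy, Idle, Retry, Check, Init, Recv}; fixed.
Sat(E[start U E[alarm U ack]]) = {Busy, Idle, Retry, Check, Init, Recv}
A[(ack ∧ alarm) U E[start U E[alarm U ack]]]: least fixpoint, start Z0 = Sat(E[start U E[alarm U ack]]) = {Busy, Idle, Retry, Check, Init, Recv}, add states in Sat(ack ∧ alarm) with every successor in Z. Already a fixed point.
Sat(A[(ack ∧ alarm) U E[start U E[alarm U ack]]]) = {Busy, Idle, Retry, Check, Init, Recv}
|Sat(A[(ack ∧ alarm) U E[start U E[alarm U ack]]])| = |{Busy, Idle, Retry, Check, Init, Recv}| = 6.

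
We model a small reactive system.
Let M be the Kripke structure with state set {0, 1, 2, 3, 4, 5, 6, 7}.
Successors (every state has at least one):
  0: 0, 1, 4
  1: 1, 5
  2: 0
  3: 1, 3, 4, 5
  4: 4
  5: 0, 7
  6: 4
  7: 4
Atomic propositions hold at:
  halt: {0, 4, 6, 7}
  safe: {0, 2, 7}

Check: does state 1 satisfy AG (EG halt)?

EG halt: greatest fixpoint, start Z0 = {0, 4, 6, 7}, keep only states in Sat with some successor in Z. Already a fixed point.
Sat(EG halt) = {0, 4, 6, 7}
AG (EG halt): greatest fixpoint, start Z0 = {0, 4, 6, 7}, keep only states in Sat with every successor in Z. Z1 = {4, 6, 7}; fixed.
Sat(AG (EG halt)) = {4, 6, 7}
1 ∉ Sat(AG (EG halt)) = {4, 6, 7}, so the formula does not hold at 1.

No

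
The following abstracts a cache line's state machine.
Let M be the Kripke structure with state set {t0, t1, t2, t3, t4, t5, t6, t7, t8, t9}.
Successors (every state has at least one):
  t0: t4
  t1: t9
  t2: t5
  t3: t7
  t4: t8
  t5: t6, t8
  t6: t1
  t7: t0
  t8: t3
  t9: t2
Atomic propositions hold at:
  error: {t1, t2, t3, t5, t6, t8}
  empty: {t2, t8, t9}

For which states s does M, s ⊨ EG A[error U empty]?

{t1, t2, t5, t6, t9}

A[error U empty]: least fixpoint, start Z0 = Sat(empty) = {t2, t8, t9}, add states in Sat(error) with every successor in Z. Z1 = {t1, t2, t8, t9}; Z2 = {t1, t2, t6, t8, t9}; Z3 = {t1, t2, t5, t6, t8, t9}; fixed.
Sat(A[error U empty]) = {t1, t2, t5, t6, t8, t9}
EG A[error U empty]: greatest fixpoint, start Z0 = {t1, t2, t5, t6, t8, t9}, keep only states in Sat with some successor in Z. Z1 = {t1, t2, t5, t6, t9}; fixed.
Sat(EG A[error U empty]) = {t1, t2, t5, t6, t9}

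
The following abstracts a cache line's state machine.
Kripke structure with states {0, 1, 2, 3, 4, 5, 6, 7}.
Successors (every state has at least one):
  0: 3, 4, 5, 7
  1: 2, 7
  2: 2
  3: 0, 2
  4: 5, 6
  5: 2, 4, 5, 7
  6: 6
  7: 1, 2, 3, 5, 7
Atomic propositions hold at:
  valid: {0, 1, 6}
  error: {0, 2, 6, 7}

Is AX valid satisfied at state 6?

Sat(AX valid) = {s : every successor in {0, 1, 6}} = {6}
6 ∈ Sat(AX valid) = {6}, so the formula holds at 6.

Yes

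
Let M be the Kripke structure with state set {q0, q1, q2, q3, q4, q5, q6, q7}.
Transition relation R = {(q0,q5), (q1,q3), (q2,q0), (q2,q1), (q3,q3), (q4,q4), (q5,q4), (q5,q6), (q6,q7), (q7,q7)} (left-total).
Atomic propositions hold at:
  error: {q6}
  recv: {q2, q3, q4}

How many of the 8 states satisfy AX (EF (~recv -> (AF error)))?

Sat(~recv) = {q0, q1, q5, q6, q7}
AF error: least fixpoint, start Z0 = {q6}, add states with every successor in Z. Already a fixed point.
Sat(AF error) = {q6}
Sat(~recv -> (AF error)) = {q2, q3, q4, q6}
EF (~recv -> (AF error)): least fixpoint, start Z0 = {q2, q3, q4, q6}, add states with some successor in Z. Z1 = {q1, q2, q3, q4, q5, q6}; Z2 = {q0, q1, q2, q3, q4, q5, q6}; fixed.
Sat(EF (~recv -> (AF error))) = {q0, q1, q2, q3, q4, q5, q6}
Sat(AX (EF (~recv -> (AF error)))) = {s : every successor in {q0, q1, q2, q3, q4, q5, q6}} = {q0, q1, q2, q3, q4, q5}
|Sat(AX (EF (~recv -> (AF error))))| = |{q0, q1, q2, q3, q4, q5}| = 6.

6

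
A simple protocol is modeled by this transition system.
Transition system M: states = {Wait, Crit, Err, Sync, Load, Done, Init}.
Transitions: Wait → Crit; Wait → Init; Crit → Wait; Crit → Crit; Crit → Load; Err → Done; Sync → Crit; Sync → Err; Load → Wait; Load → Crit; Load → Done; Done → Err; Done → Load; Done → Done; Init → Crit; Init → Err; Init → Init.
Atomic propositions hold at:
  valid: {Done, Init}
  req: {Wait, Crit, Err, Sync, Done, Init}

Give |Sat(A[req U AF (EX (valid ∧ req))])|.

Sat(valid ∧ req) = {Done, Init}
Sat(EX (valid ∧ req)) = {s : some successor in {Done, Init}} = {Wait, Err, Load, Done, Init}
AF (EX (valid ∧ req)): least fixpoint, start Z0 = {Wait, Err, Load, Done, Init}, add states with every successor in Z. Already a fixed point.
Sat(AF (EX (valid ∧ req))) = {Wait, Err, Load, Done, Init}
A[req U AF (EX (valid ∧ req))]: least fixpoint, start Z0 = Sat(AF (EX (valid ∧ req))) = {Wait, Err, Load, Done, Init}, add states in Sat(req) with every successor in Z. Already a fixed point.
Sat(A[req U AF (EX (valid ∧ req))]) = {Wait, Err, Load, Done, Init}
|Sat(A[req U AF (EX (valid ∧ req))])| = |{Wait, Err, Load, Done, Init}| = 5.

5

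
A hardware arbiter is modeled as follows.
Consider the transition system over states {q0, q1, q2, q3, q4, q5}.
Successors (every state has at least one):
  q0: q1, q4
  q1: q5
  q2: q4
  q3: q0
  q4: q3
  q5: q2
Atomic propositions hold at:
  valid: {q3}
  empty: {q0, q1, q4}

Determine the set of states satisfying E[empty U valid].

E[empty U valid]: least fixpoint, start Z0 = Sat(valid) = {q3}, add states in Sat(empty) with some successor in Z. Z1 = {q3, q4}; Z2 = {q0, q3, q4}; fixed.
Sat(E[empty U valid]) = {q0, q3, q4}

{q0, q3, q4}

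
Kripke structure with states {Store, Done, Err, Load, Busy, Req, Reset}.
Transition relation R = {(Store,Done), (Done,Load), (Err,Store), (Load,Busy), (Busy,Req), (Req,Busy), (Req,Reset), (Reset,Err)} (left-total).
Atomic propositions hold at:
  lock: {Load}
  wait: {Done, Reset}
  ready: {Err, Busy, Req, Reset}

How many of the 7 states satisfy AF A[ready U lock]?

5

A[ready U lock]: least fixpoint, start Z0 = Sat(lock) = {Load}, add states in Sat(ready) with every successor in Z. Already a fixed point.
Sat(A[ready U lock]) = {Load}
AF A[ready U lock]: least fixpoint, start Z0 = {Load}, add states with every successor in Z. Z1 = {Done, Load}; Z2 = {Store, Done, Load}; Z3 = {Store, Done, Err, Load}; Z4 = {Store, Done, Err, Load, Reset}; fixed.
Sat(AF A[ready U lock]) = {Store, Done, Err, Load, Reset}
|Sat(AF A[ready U lock])| = |{Store, Done, Err, Load, Reset}| = 5.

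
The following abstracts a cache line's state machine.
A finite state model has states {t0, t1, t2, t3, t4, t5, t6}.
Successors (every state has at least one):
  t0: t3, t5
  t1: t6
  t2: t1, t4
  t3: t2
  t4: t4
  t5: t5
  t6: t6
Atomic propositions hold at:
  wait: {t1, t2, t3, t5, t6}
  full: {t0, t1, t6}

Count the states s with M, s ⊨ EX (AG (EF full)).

EF full: least fixpoint, start Z0 = {t0, t1, t6}, add states with some successor in Z. Z1 = {t0, t1, t2, t6}; Z2 = {t0, t1, t2, t3, t6}; fixed.
Sat(EF full) = {t0, t1, t2, t3, t6}
AG (EF full): greatest fixpoint, start Z0 = {t0, t1, t2, t3, t6}, keep only states in Sat with every successor in Z. Z1 = {t1, t3, t6}; Z2 = {t1, t6}; fixed.
Sat(AG (EF full)) = {t1, t6}
Sat(EX (AG (EF full))) = {s : some successor in {t1, t6}} = {t1, t2, t6}
|Sat(EX (AG (EF full)))| = |{t1, t2, t6}| = 3.

3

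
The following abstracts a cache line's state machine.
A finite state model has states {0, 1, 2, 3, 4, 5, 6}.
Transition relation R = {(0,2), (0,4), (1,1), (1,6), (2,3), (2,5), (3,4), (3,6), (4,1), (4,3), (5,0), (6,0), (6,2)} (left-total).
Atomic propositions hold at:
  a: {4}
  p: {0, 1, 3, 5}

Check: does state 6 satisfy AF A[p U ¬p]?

Yes

Sat(¬p) = {2, 4, 6}
A[p U ¬p]: least fixpoint, start Z0 = Sat(¬p) = {2, 4, 6}, add states in Sat(p) with every successor in Z. Z1 = {0, 2, 3, 4, 6}; Z2 = {0, 2, 3, 4, 5, 6}; fixed.
Sat(A[p U ¬p]) = {0, 2, 3, 4, 5, 6}
AF A[p U ¬p]: least fixpoint, start Z0 = {0, 2, 3, 4, 5, 6}, add states with every successor in Z. Already a fixed point.
Sat(AF A[p U ¬p]) = {0, 2, 3, 4, 5, 6}
6 ∈ Sat(AF A[p U ¬p]) = {0, 2, 3, 4, 5, 6}, so the formula holds at 6.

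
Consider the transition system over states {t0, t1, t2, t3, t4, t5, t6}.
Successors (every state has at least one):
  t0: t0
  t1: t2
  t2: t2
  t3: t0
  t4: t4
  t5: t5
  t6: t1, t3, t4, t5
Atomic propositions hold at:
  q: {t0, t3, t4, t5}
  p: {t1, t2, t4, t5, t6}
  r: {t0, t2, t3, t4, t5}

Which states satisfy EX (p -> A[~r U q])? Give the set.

Sat(~r) = {t1, t6}
A[~r U q]: least fixpoint, start Z0 = Sat(q) = {t0, t3, t4, t5}, add states in Sat(~r) with every successor in Z. Already a fixed point.
Sat(A[~r U q]) = {t0, t3, t4, t5}
Sat(p -> A[~r U q]) = {t0, t3, t4, t5}
Sat(EX (p -> A[~r U q])) = {s : some successor in {t0, t3, t4, t5}} = {t0, t3, t4, t5, t6}

{t0, t3, t4, t5, t6}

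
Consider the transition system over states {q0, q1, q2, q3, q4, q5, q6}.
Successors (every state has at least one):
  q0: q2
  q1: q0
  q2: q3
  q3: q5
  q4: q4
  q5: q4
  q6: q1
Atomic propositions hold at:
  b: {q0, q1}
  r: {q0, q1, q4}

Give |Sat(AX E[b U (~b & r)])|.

2

Sat(~b) = {q2, q3, q4, q5, q6}
Sat(~b & r) = {q4}
E[b U (~b & r)]: least fixpoint, start Z0 = Sat((~b & r)) = {q4}, add states in Sat(b) with some successor in Z. Already a fixed point.
Sat(E[b U (~b & r)]) = {q4}
Sat(AX E[b U (~b & r)]) = {s : every successor in {q4}} = {q4, q5}
|Sat(AX E[b U (~b & r)])| = |{q4, q5}| = 2.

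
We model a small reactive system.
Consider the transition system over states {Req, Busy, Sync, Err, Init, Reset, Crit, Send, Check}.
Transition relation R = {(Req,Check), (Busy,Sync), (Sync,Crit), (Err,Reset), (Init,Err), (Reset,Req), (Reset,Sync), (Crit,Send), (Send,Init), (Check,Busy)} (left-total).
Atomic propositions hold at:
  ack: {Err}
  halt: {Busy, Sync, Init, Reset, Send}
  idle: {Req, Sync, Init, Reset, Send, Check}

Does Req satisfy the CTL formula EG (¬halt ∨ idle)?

Sat(¬halt) = {Req, Err, Crit, Check}
Sat(¬halt ∨ idle) = {Req, Sync, Err, Init, Reset, Crit, Send, Check}
EG (¬halt ∨ idle): greatest fixpoint, start Z0 = {Req, Sync, Err, Init, Reset, Crit, Send, Check}, keep only states in Sat with some successor in Z. Z1 = {Req, Sync, Err, Init, Reset, Crit, Send}; Z2 = {Sync, Err, Init, Reset, Crit, Send}; fixed.
Sat(EG (¬halt ∨ idle)) = {Sync, Err, Init, Reset, Crit, Send}
Req ∉ Sat(EG (¬halt ∨ idle)) = {Sync, Err, Init, Reset, Crit, Send}, so the formula does not hold at Req.

No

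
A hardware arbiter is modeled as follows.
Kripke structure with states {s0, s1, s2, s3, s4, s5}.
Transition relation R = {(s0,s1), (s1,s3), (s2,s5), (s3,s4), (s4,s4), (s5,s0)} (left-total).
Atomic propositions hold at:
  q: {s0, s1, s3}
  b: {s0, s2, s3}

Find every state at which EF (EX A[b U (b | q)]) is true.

Sat(b | q) = {s0, s1, s2, s3}
A[b U (b | q)]: least fixpoint, start Z0 = Sat((b | q)) = {s0, s1, s2, s3}, add states in Sat(b) with every successor in Z. Already a fixed point.
Sat(A[b U (b | q)]) = {s0, s1, s2, s3}
Sat(EX A[b U (b | q)]) = {s : some successor in {s0, s1, s2, s3}} = {s0, s1, s5}
EF (EX A[b U (b | q)]): least fixpoint, start Z0 = {s0, s1, s5}, add states with some successor in Z. Z1 = {s0, s1, s2, s5}; fixed.
Sat(EF (EX A[b U (b | q)])) = {s0, s1, s2, s5}

{s0, s1, s2, s5}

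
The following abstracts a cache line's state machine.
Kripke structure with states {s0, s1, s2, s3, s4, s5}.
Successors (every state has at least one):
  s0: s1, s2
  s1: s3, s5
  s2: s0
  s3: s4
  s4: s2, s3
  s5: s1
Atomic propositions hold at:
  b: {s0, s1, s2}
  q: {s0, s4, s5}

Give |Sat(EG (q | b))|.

5

Sat(q | b) = {s0, s1, s2, s4, s5}
EG (q | b): greatest fixpoint, start Z0 = {s0, s1, s2, s4, s5}, keep only states in Sat with some successor in Z. Already a fixed point.
Sat(EG (q | b)) = {s0, s1, s2, s4, s5}
|Sat(EG (q | b))| = |{s0, s1, s2, s4, s5}| = 5.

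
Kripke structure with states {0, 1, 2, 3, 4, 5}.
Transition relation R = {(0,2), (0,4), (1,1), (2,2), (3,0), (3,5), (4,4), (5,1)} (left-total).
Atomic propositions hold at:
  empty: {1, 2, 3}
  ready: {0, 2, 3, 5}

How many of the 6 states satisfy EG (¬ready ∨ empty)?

3

Sat(¬ready) = {1, 4}
Sat(¬ready ∨ empty) = {1, 2, 3, 4}
EG (¬ready ∨ empty): greatest fixpoint, start Z0 = {1, 2, 3, 4}, keep only states in Sat with some successor in Z. Z1 = {1, 2, 4}; fixed.
Sat(EG (¬ready ∨ empty)) = {1, 2, 4}
|Sat(EG (¬ready ∨ empty))| = |{1, 2, 4}| = 3.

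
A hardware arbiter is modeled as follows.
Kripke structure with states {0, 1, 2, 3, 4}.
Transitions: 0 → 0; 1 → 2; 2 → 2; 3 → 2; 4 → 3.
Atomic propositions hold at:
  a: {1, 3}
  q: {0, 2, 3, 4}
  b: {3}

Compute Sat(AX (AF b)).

AF b: least fixpoint, start Z0 = {3}, add states with every successor in Z. Z1 = {3, 4}; fixed.
Sat(AF b) = {3, 4}
Sat(AX (AF b)) = {s : every successor in {3, 4}} = {4}

{4}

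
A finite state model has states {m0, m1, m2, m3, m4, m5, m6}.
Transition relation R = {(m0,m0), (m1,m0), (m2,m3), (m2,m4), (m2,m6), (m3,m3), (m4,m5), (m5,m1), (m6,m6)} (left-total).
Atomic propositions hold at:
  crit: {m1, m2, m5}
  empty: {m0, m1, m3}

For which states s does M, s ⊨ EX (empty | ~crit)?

Sat(~crit) = {m0, m3, m4, m6}
Sat(empty | ~crit) = {m0, m1, m3, m4, m6}
Sat(EX (empty | ~crit)) = {s : some successor in {m0, m1, m3, m4, m6}} = {m0, m1, m2, m3, m5, m6}

{m0, m1, m2, m3, m5, m6}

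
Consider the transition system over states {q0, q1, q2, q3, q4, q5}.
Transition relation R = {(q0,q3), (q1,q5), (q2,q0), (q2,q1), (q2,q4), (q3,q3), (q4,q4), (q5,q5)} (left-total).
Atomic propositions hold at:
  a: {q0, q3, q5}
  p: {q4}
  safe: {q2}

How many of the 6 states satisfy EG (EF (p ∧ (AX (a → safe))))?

2

Sat(a → safe) = {q1, q2, q4}
Sat(AX (a → safe)) = {s : every successor in {q1, q2, q4}} = {q4}
Sat(p ∧ (AX (a → safe))) = {q4}
EF (p ∧ (AX (a → safe))): least fixpoint, start Z0 = {q4}, add states with some successor in Z. Z1 = {q2, q4}; fixed.
Sat(EF (p ∧ (AX (a → safe)))) = {q2, q4}
EG (EF (p ∧ (AX (a → safe)))): greatest fixpoint, start Z0 = {q2, q4}, keep only states in Sat with some successor in Z. Already a fixed point.
Sat(EG (EF (p ∧ (AX (a → safe))))) = {q2, q4}
|Sat(EG (EF (p ∧ (AX (a → safe)))))| = |{q2, q4}| = 2.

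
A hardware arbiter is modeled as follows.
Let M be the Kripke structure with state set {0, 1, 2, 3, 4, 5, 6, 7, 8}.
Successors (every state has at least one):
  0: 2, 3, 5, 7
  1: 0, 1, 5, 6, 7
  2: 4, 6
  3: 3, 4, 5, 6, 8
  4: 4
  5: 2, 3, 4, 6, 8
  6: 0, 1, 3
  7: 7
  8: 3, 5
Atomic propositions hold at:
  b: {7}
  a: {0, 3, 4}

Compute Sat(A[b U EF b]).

{0, 1, 2, 3, 5, 6, 7, 8}

EF b: least fixpoint, start Z0 = {7}, add states with some successor in Z. Z1 = {0, 1, 7}; Z2 = {0, 1, 6, 7}; Z3 = {0, 1, 2, 3, 5, 6, 7}; Z4 = {0, 1, 2, 3, 5, 6, 7, 8}; fixed.
Sat(EF b) = {0, 1, 2, 3, 5, 6, 7, 8}
A[b U EF b]: least fixpoint, start Z0 = Sat(EF b) = {0, 1, 2, 3, 5, 6, 7, 8}, add states in Sat(b) with every successor in Z. Already a fixed point.
Sat(A[b U EF b]) = {0, 1, 2, 3, 5, 6, 7, 8}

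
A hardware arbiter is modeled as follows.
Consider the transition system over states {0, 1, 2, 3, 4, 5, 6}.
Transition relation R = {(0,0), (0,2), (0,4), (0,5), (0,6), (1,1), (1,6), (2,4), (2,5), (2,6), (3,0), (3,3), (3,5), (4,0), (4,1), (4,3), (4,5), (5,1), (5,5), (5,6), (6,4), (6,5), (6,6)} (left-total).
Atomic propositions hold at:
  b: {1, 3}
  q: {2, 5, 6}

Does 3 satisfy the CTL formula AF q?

No

AF q: least fixpoint, start Z0 = {2, 5, 6}, add states with every successor in Z. Already a fixed point.
Sat(AF q) = {2, 5, 6}
3 ∉ Sat(AF q) = {2, 5, 6}, so the formula does not hold at 3.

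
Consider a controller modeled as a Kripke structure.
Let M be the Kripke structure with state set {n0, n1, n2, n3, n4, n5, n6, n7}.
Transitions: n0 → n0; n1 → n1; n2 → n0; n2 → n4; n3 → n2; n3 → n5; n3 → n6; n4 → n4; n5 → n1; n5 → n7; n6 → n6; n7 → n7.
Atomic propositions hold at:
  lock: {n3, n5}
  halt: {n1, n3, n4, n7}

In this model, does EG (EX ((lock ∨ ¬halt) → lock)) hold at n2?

Sat(¬halt) = {n0, n2, n5, n6}
Sat(lock ∨ ¬halt) = {n0, n2, n3, n5, n6}
Sat((lock ∨ ¬halt) → lock) = {n1, n3, n4, n5, n7}
Sat(EX ((lock ∨ ¬halt) → lock)) = {s : some successor in {n1, n3, n4, n5, n7}} = {n1, n2, n3, n4, n5, n7}
EG (EX ((lock ∨ ¬halt) → lock)): greatest fixpoint, start Z0 = {n1, n2, n3, n4, n5, n7}, keep only states in Sat with some successor in Z. Already a fixed point.
Sat(EG (EX ((lock ∨ ¬halt) → lock))) = {n1, n2, n3, n4, n5, n7}
n2 ∈ Sat(EG (EX ((lock ∨ ¬halt) → lock))) = {n1, n2, n3, n4, n5, n7}, so the formula holds at n2.

Yes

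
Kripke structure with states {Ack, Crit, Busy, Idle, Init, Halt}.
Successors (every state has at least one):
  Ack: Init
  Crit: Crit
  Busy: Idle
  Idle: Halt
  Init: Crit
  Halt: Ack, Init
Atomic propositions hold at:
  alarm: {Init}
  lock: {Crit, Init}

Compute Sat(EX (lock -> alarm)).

Sat(lock -> alarm) = {Ack, Busy, Idle, Init, Halt}
Sat(EX (lock -> alarm)) = {s : some successor in {Ack, Busy, Idle, Init, Halt}} = {Ack, Busy, Idle, Halt}

{Ack, Busy, Idle, Halt}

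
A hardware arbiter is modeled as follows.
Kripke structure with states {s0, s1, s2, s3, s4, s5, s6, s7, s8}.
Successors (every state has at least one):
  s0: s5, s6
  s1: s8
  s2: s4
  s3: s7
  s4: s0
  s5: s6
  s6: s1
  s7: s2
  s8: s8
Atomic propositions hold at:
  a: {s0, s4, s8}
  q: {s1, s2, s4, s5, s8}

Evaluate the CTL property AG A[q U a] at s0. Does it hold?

No

A[q U a]: least fixpoint, start Z0 = Sat(a) = {s0, s4, s8}, add states in Sat(q) with every successor in Z. Z1 = {s0, s1, s2, s4, s8}; fixed.
Sat(A[q U a]) = {s0, s1, s2, s4, s8}
AG A[q U a]: greatest fixpoint, start Z0 = {s0, s1, s2, s4, s8}, keep only states in Sat with every successor in Z. Z1 = {s1, s2, s4, s8}; Z2 = {s1, s2, s8}; Z3 = {s1, s8}; fixed.
Sat(AG A[q U a]) = {s1, s8}
s0 ∉ Sat(AG A[q U a]) = {s1, s8}, so the formula does not hold at s0.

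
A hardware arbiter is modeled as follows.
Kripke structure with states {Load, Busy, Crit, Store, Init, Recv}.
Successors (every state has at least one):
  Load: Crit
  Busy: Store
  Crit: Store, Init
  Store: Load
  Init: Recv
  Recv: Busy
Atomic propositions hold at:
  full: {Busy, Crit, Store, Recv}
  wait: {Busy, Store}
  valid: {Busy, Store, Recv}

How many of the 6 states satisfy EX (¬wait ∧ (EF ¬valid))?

4

Sat(¬wait) = {Load, Crit, Init, Recv}
Sat(¬valid) = {Load, Crit, Init}
EF ¬valid: least fixpoint, start Z0 = {Load, Crit, Init}, add states with some successor in Z. Z1 = {Load, Crit, Store, Init}; Z2 = {Load, Busy, Crit, Store, Init}; Z3 = {Load, Busy, Crit, Store, Init, Recv}; fixed.
Sat(EF ¬valid) = {Load, Busy, Crit, Store, Init, Recv}
Sat(¬wait ∧ (EF ¬valid)) = {Load, Crit, Init, Recv}
Sat(EX (¬wait ∧ (EF ¬valid))) = {s : some successor in {Load, Crit, Init, Recv}} = {Load, Crit, Store, Init}
|Sat(EX (¬wait ∧ (EF ¬valid)))| = |{Load, Crit, Store, Init}| = 4.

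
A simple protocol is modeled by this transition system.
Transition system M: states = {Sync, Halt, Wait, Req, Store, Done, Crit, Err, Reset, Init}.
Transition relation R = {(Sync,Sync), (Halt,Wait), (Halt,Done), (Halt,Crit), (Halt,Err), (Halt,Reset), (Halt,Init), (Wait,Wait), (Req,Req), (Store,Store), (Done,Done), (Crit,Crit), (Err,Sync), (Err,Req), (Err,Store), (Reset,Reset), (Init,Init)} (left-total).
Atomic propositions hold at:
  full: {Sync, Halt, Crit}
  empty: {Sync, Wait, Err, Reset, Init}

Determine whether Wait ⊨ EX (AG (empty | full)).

Sat(empty | full) = {Sync, Halt, Wait, Crit, Err, Reset, Init}
AG (empty | full): greatest fixpoint, start Z0 = {Sync, Halt, Wait, Crit, Err, Reset, Init}, keep only states in Sat with every successor in Z. Z1 = {Sync, Wait, Crit, Reset, Init}; fixed.
Sat(AG (empty | full)) = {Sync, Wait, Crit, Reset, Init}
Sat(EX (AG (empty | full))) = {s : some successor in {Sync, Wait, Crit, Reset, Init}} = {Sync, Halt, Wait, Crit, Err, Reset, Init}
Wait ∈ Sat(EX (AG (empty | full))) = {Sync, Halt, Wait, Crit, Err, Reset, Init}, so the formula holds at Wait.

Yes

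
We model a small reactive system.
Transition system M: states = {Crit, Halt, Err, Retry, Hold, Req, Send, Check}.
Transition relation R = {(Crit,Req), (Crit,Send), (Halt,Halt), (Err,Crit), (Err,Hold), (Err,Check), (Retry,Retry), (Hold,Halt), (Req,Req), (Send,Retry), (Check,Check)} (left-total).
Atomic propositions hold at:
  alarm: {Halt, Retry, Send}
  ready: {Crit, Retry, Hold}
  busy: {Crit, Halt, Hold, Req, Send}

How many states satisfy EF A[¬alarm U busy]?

Sat(¬alarm) = {Crit, Err, Hold, Req, Check}
A[¬alarm U busy]: least fixpoint, start Z0 = Sat(busy) = {Crit, Halt, Hold, Req, Send}, add states in Sat(¬alarm) with every successor in Z. Already a fixed point.
Sat(A[¬alarm U busy]) = {Crit, Halt, Hold, Req, Send}
EF A[¬alarm U busy]: least fixpoint, start Z0 = {Crit, Halt, Hold, Req, Send}, add states with some successor in Z. Z1 = {Crit, Halt, Err, Hold, Req, Send}; fixed.
Sat(EF A[¬alarm U busy]) = {Crit, Halt, Err, Hold, Req, Send}
|Sat(EF A[¬alarm U busy])| = |{Crit, Halt, Err, Hold, Req, Send}| = 6.

6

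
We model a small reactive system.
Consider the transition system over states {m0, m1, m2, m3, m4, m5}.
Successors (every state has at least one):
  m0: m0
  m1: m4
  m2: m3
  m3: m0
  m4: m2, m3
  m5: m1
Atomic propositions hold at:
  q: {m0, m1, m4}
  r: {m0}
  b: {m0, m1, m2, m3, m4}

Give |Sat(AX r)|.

Sat(AX r) = {s : every successor in {m0}} = {m0, m3}
|Sat(AX r)| = |{m0, m3}| = 2.

2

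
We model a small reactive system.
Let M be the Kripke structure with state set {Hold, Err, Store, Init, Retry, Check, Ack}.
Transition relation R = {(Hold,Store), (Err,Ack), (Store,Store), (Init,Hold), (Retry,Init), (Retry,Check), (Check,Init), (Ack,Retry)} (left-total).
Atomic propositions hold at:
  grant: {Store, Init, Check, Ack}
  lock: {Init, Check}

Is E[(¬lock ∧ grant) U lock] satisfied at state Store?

No

Sat(¬lock) = {Hold, Err, Store, Retry, Ack}
Sat(¬lock ∧ grant) = {Store, Ack}
E[(¬lock ∧ grant) U lock]: least fixpoint, start Z0 = Sat(lock) = {Init, Check}, add states in Sat(¬lock ∧ grant) with some successor in Z. Already a fixed point.
Sat(E[(¬lock ∧ grant) U lock]) = {Init, Check}
Store ∉ Sat(E[(¬lock ∧ grant) U lock]) = {Init, Check}, so the formula does not hold at Store.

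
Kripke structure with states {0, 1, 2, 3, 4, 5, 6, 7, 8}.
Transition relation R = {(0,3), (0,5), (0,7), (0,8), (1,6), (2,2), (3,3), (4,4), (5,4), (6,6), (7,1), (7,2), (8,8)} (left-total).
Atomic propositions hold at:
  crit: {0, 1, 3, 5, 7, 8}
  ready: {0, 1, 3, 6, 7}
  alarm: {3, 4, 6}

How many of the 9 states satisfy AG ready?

AG ready: greatest fixpoint, start Z0 = {0, 1, 3, 6, 7}, keep only states in Sat with every successor in Z. Z1 = {1, 3, 6}; fixed.
Sat(AG ready) = {1, 3, 6}
|Sat(AG ready)| = |{1, 3, 6}| = 3.

3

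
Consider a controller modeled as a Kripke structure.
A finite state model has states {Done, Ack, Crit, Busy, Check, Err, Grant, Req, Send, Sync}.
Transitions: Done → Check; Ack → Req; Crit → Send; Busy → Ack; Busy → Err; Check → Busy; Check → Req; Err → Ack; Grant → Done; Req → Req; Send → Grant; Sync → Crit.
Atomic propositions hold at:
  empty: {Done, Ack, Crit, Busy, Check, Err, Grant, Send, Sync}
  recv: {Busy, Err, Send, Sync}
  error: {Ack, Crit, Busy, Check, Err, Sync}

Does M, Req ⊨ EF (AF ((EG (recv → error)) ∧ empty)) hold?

Sat(recv → error) = {Done, Ack, Crit, Busy, Check, Err, Grant, Req, Sync}
EG (recv → error): greatest fixpoint, start Z0 = {Done, Ack, Crit, Busy, Check, Err, Grant, Req, Sync}, keep only states in Sat with some successor in Z. Z1 = {Done, Ack, Busy, Check, Err, Grant, Req, Sync}; Z2 = {Done, Ack, Busy, Check, Err, Grant, Req}; fixed.
Sat(EG (recv → error)) = {Done, Ack, Busy, Check, Err, Grant, Req}
Sat((EG (recv → error)) ∧ empty) = {Done, Ack, Busy, Check, Err, Grant}
AF ((EG (recv → error)) ∧ empty): least fixpoint, start Z0 = {Done, Ack, Busy, Check, Err, Grant}, add states with every successor in Z. Z1 = {Done, Ack, Busy, Check, Err, Grant, Send}; Z2 = {Done, Ack, Crit, Busy, Check, Err, Grant, Send}; Z3 = {Done, Ack, Crit, Busy, Check, Err, Grant, Send, Sync}; fixed.
Sat(AF ((EG (recv → error)) ∧ empty)) = {Done, Ack, Crit, Busy, Check, Err, Grant, Send, Sync}
EF (AF ((EG (recv → error)) ∧ empty)): least fixpoint, start Z0 = {Done, Ack, Crit, Busy, Check, Err, Grant, Send, Sync}, add states with some successor in Z. Already a fixed point.
Sat(EF (AF ((EG (recv → error)) ∧ empty))) = {Done, Ack, Crit, Busy, Check, Err, Grant, Send, Sync}
Req ∉ Sat(EF (AF ((EG (recv → error)) ∧ empty))) = {Done, Ack, Crit, Busy, Check, Err, Grant, Send, Sync}, so the formula does not hold at Req.

No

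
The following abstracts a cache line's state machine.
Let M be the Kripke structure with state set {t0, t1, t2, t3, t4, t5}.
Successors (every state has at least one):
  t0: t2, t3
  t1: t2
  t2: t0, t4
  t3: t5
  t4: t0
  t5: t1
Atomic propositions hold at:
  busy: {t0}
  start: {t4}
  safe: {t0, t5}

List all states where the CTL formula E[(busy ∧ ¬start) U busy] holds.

{t0}

Sat(¬start) = {t0, t1, t2, t3, t5}
Sat(busy ∧ ¬start) = {t0}
E[(busy ∧ ¬start) U busy]: least fixpoint, start Z0 = Sat(busy) = {t0}, add states in Sat(busy ∧ ¬start) with some successor in Z. Already a fixed point.
Sat(E[(busy ∧ ¬start) U busy]) = {t0}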